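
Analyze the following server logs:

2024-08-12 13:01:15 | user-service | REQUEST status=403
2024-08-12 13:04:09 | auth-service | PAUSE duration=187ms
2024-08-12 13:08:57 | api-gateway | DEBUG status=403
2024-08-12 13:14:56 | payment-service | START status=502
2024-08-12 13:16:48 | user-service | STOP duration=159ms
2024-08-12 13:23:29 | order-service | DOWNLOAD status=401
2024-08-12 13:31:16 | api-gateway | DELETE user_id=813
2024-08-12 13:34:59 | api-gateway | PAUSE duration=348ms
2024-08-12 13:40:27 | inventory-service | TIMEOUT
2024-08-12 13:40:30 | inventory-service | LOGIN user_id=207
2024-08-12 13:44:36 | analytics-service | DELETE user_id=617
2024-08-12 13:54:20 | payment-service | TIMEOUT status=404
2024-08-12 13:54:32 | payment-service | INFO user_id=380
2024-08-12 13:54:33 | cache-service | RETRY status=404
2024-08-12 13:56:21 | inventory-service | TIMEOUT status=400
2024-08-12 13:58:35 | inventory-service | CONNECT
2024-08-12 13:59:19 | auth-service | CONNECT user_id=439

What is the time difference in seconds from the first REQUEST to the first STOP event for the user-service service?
933

To find the time between events:

1. Locate the first REQUEST event for user-service: 2024-08-12 13:01:15
2. Locate the first STOP event for user-service: 2024-08-12 13:16:48
3. Calculate the difference: 2024-08-12 13:16:48 - 2024-08-12 13:01:15 = 933 seconds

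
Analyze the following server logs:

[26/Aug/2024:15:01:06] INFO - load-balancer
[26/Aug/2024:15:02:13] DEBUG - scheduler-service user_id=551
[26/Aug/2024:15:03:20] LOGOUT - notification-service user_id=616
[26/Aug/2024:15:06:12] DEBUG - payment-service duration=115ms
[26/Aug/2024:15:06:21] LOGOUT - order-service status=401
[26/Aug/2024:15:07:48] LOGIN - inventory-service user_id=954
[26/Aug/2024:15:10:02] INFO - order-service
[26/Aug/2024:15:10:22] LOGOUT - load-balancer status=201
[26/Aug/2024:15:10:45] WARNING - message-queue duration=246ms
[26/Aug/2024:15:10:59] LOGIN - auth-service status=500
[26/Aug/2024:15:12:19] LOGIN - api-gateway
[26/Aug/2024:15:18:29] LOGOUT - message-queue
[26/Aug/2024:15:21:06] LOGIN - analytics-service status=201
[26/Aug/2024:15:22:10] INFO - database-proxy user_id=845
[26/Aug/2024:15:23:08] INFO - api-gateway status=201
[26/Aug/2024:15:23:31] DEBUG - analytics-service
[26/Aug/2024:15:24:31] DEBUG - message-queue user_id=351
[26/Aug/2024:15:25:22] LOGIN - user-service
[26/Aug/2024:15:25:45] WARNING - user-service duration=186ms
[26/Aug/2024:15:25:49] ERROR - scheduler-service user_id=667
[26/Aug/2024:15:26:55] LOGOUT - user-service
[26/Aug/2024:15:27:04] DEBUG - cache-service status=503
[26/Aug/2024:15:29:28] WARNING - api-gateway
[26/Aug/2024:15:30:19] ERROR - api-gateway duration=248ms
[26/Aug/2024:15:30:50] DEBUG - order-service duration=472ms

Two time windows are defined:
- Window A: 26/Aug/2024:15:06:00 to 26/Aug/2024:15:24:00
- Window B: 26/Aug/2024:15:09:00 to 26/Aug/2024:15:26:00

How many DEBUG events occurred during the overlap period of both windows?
1

To find overlap events:

1. Window A: 26/Aug/2024:15:06:00 to 26/Aug/2024:15:24:00
2. Window B: 26/Aug/2024:15:09:00 to 26/Aug/2024:15:26:00
3. Overlap period: 26/Aug/2024:15:09:00 to 26/Aug/2024:15:24:00
4. Count DEBUG events in overlap: 1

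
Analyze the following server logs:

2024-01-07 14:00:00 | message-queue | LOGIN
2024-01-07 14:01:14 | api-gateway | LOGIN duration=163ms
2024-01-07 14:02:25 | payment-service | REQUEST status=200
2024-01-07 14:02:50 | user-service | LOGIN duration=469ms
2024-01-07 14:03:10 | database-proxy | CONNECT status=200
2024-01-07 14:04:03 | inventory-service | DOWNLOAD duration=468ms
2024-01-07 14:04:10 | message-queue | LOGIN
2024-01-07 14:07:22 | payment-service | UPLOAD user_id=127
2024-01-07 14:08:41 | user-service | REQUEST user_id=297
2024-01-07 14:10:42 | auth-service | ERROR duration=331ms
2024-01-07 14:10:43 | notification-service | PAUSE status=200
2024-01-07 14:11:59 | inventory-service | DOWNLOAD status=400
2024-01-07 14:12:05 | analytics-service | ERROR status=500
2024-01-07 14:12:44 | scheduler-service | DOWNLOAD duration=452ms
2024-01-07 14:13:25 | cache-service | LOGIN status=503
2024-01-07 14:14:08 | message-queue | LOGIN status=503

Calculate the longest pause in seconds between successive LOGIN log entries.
555

To find the longest gap:

1. Extract all LOGIN events in chronological order
2. Calculate time differences between consecutive events
3. Find the maximum difference
4. Longest gap: 555 seconds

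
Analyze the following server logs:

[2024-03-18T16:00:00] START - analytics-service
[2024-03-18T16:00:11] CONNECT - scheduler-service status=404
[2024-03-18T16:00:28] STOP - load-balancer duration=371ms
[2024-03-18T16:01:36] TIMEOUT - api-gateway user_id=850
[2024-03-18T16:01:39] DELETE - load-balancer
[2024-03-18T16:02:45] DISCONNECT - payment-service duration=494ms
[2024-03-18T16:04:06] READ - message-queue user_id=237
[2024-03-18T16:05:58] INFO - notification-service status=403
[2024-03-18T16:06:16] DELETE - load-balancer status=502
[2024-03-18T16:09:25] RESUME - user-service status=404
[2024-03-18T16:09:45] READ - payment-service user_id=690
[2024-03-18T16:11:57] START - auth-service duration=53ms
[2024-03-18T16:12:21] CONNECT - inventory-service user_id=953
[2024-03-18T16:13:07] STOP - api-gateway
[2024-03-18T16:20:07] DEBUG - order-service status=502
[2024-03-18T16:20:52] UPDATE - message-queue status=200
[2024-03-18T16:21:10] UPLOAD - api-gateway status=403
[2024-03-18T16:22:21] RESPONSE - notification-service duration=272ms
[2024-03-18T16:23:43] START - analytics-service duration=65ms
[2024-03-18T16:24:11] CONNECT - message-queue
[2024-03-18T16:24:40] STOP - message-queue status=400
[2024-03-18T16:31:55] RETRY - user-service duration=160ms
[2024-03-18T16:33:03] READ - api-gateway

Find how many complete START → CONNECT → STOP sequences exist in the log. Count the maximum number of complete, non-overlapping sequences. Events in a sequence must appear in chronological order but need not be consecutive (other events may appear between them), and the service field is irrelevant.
3

To count sequences:

1. Look for pattern: START → CONNECT → STOP
2. Greedily scan the log in chronological order, matching each sequence element in turn (ignoring service)
3. Each time the full pattern completes, increment the count and restart matching from the next event
4. Complete non-overlapping sequences found: 3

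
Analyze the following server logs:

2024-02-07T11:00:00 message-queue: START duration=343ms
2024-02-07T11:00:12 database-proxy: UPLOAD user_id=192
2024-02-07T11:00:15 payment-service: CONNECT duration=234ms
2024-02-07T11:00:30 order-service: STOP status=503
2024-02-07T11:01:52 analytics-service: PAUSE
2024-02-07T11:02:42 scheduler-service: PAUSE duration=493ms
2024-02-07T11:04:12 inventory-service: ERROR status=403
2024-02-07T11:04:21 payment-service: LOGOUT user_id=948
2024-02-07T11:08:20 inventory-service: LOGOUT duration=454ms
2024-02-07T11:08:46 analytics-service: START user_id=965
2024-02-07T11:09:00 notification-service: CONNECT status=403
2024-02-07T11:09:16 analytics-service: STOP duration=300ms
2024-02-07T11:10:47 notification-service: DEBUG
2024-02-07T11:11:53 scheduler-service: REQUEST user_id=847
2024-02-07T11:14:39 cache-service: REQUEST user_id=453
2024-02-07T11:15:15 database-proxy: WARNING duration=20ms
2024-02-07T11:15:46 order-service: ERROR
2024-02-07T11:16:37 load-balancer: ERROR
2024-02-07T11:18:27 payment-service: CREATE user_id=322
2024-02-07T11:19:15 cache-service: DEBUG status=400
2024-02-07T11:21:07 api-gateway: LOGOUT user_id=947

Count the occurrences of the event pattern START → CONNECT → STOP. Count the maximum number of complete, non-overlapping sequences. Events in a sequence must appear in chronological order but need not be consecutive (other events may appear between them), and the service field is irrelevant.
2

To count sequences:

1. Look for pattern: START → CONNECT → STOP
2. Greedily scan the log in chronological order, matching each sequence element in turn (ignoring service)
3. Each time the full pattern completes, increment the count and restart matching from the next event
4. Complete non-overlapping sequences found: 2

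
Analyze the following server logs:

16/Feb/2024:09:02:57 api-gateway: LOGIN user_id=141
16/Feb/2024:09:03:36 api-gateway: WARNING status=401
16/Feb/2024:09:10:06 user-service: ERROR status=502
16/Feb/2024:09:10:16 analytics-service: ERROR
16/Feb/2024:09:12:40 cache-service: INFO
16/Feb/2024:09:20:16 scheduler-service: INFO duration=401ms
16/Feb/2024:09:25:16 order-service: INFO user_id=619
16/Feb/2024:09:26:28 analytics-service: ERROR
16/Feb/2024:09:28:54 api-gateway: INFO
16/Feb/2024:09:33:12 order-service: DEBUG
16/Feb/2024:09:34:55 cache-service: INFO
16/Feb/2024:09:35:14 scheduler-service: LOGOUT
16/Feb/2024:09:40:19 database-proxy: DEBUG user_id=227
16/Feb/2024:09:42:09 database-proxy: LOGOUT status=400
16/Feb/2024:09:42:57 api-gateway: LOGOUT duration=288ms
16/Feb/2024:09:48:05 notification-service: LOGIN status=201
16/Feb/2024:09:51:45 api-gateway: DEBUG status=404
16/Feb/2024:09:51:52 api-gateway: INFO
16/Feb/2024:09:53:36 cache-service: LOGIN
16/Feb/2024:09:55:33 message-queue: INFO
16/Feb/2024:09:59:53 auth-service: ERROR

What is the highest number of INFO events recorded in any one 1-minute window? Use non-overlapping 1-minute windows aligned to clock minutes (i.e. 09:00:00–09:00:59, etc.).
1

To find the burst window:

1. Divide the log period into non-overlapping 1-minute windows starting at 09:00
2. Count INFO events in each window
3. Find the window with maximum count
4. Maximum events in a window: 1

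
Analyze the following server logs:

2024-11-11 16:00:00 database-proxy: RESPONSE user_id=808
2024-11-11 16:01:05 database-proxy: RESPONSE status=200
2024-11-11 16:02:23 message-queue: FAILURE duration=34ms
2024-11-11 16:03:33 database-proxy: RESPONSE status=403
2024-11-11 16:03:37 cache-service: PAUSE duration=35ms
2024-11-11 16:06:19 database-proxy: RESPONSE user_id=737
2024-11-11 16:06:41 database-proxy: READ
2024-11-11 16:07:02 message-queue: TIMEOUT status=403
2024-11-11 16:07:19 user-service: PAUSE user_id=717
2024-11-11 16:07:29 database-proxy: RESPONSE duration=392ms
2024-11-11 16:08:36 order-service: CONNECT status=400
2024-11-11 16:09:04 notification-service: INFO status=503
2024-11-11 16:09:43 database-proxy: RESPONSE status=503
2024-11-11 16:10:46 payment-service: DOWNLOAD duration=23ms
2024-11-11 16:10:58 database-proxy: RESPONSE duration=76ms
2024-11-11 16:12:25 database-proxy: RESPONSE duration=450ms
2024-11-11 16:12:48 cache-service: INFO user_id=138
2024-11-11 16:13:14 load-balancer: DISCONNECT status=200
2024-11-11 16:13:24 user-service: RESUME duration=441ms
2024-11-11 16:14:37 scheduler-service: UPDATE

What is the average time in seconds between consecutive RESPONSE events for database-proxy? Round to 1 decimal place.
106.4

To calculate average interval:

1. Find all RESPONSE events for database-proxy in order
2. Calculate time gaps between consecutive events
3. Compute mean of gaps: 745 / 7 = 106.4 seconds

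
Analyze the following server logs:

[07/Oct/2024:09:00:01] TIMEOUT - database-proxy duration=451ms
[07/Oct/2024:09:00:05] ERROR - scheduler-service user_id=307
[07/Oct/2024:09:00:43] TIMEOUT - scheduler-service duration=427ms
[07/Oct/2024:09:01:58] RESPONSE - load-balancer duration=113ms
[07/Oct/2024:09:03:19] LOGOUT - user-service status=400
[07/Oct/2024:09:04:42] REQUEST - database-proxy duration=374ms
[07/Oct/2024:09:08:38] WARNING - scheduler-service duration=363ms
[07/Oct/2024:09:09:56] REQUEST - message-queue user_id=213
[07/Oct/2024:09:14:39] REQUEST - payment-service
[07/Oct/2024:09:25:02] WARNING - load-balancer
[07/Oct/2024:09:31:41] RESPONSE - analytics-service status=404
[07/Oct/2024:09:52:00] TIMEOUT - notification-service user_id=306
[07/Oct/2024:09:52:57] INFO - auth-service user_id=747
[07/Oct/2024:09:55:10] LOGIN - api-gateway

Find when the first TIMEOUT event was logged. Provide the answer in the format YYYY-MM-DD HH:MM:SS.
2024-10-07 09:00:01

To find the first event:

1. Filter for all TIMEOUT events
2. Sort by timestamp
3. Select the first one
4. Timestamp: 2024-10-07 09:00:01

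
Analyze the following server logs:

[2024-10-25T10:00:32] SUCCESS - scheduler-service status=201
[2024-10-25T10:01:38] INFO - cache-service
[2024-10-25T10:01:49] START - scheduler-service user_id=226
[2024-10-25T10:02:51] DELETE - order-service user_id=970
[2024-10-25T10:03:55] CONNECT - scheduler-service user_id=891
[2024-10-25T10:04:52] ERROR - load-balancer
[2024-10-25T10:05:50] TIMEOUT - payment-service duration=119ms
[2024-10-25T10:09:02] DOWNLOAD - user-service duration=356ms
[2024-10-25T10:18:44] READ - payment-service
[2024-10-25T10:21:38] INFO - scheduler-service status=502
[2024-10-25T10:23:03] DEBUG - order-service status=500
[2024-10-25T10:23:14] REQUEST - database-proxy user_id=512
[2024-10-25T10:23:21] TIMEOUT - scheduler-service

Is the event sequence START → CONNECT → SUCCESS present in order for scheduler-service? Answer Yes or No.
No

To verify sequence order:

1. Find all events in sequence START → CONNECT → SUCCESS for scheduler-service
2. Extract their timestamps
3. Check if timestamps are in ascending order
4. Result: No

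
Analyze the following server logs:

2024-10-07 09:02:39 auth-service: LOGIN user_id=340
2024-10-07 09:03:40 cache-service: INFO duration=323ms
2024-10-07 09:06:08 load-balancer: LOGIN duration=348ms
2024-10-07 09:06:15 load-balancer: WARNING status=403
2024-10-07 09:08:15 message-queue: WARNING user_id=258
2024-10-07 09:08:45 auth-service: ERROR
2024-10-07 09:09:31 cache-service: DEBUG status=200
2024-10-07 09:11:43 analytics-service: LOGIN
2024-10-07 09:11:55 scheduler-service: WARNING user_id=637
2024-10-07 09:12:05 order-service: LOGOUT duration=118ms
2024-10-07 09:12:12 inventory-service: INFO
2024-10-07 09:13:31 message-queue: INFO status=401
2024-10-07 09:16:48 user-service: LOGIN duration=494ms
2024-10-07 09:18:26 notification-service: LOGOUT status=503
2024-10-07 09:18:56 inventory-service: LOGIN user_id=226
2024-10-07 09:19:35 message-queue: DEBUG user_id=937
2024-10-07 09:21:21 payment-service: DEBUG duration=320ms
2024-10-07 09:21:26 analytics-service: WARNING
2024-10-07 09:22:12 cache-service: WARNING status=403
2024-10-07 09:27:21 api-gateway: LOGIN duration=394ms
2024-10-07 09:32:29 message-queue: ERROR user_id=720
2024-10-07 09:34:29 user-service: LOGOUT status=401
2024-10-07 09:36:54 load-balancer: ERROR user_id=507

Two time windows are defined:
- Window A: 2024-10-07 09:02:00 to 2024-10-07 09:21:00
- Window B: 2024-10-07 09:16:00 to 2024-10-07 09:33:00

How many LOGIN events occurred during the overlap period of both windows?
2

To find overlap events:

1. Window A: 2024-10-07 09:02:00 to 2024-10-07 09:21:00
2. Window B: 2024-10-07 09:16:00 to 2024-10-07 09:33:00
3. Overlap period: 2024-10-07 09:16:00 to 2024-10-07 09:21:00
4. Count LOGIN events in overlap: 2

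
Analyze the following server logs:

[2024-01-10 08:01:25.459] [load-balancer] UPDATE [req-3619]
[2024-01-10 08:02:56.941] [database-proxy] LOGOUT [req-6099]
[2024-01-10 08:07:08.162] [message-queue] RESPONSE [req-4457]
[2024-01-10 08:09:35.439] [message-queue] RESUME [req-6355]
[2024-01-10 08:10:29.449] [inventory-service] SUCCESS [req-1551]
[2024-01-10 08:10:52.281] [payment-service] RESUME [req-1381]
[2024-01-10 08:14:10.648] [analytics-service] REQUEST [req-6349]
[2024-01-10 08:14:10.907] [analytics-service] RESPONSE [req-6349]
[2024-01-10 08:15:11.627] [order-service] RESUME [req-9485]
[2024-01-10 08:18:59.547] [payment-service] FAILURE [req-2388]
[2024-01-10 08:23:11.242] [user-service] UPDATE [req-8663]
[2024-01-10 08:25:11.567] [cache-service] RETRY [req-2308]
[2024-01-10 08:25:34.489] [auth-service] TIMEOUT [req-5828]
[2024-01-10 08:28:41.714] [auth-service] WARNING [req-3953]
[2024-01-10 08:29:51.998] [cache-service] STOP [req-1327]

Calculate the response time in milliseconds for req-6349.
259

To calculate latency:

1. Find REQUEST with id req-6349: 2024-01-10 08:14:10.648
2. Find RESPONSE with id req-6349: 2024-01-10 08:14:10.907
3. Latency: 2024-01-10 08:14:10.907 - 2024-01-10 08:14:10.648 = 259ms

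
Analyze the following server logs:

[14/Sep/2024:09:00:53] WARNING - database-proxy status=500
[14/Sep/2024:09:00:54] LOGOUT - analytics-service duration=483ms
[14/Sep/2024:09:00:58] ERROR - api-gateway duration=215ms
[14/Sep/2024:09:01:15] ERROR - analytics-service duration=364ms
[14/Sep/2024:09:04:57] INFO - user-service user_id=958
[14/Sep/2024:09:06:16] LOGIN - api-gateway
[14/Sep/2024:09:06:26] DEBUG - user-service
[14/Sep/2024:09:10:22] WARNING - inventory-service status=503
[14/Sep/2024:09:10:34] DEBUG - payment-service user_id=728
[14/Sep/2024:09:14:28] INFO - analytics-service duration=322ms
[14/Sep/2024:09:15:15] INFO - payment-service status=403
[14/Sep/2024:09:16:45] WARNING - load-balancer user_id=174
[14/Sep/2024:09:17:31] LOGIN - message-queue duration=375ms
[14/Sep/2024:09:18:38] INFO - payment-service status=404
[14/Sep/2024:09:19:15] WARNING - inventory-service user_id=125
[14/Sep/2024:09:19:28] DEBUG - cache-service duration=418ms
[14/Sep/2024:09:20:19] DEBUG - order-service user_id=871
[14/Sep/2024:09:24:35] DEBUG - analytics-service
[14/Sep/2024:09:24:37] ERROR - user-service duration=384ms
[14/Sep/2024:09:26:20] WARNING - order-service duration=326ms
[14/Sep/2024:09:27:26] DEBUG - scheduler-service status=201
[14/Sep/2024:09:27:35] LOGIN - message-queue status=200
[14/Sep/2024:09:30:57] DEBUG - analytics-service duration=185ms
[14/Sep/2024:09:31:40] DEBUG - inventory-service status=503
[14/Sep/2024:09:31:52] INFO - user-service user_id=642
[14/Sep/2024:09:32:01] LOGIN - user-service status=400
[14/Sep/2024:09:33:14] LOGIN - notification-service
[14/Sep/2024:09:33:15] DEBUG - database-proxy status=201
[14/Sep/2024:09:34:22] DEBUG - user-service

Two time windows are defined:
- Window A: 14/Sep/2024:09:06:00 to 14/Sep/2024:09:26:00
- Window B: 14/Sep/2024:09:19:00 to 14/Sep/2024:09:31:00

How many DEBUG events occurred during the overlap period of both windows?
3

To find overlap events:

1. Window A: 14/Sep/2024:09:06:00 to 14/Sep/2024:09:26:00
2. Window B: 14/Sep/2024:09:19:00 to 14/Sep/2024:09:31:00
3. Overlap period: 14/Sep/2024:09:19:00 to 14/Sep/2024:09:26:00
4. Count DEBUG events in overlap: 3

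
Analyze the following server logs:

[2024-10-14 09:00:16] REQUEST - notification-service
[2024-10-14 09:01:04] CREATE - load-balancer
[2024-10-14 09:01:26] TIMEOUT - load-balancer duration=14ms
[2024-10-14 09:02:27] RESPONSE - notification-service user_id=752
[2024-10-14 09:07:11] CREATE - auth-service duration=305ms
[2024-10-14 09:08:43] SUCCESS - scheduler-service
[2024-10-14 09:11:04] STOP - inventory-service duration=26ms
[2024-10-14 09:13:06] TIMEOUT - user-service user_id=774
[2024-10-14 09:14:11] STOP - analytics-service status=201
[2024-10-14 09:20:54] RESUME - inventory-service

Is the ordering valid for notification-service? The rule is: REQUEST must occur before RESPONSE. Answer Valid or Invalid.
Valid

To validate ordering:

1. Required order: REQUEST → RESPONSE
2. Rule: REQUEST must occur before RESPONSE
3. Check actual order of events for notification-service
4. Result: Valid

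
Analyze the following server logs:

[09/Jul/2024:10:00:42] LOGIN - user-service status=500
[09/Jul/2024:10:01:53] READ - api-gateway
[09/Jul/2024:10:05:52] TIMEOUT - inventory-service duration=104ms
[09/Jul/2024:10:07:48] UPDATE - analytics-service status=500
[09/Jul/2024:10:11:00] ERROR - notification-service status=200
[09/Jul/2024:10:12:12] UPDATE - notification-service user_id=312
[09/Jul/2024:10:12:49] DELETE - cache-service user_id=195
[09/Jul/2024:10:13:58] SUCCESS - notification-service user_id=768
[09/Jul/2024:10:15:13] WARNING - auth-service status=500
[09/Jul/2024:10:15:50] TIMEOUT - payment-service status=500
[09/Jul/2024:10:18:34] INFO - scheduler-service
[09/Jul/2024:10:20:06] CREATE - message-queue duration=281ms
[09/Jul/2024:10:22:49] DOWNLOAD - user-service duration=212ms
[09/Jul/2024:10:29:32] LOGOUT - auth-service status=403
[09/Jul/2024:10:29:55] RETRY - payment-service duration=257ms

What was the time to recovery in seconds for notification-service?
178

To calculate recovery time:

1. Find ERROR event for notification-service: 09/Jul/2024:10:11:00
2. Find next SUCCESS event for notification-service: 09/Jul/2024:10:13:58
3. Recovery time: 09/Jul/2024:10:13:58 - 09/Jul/2024:10:11:00 = 178 seconds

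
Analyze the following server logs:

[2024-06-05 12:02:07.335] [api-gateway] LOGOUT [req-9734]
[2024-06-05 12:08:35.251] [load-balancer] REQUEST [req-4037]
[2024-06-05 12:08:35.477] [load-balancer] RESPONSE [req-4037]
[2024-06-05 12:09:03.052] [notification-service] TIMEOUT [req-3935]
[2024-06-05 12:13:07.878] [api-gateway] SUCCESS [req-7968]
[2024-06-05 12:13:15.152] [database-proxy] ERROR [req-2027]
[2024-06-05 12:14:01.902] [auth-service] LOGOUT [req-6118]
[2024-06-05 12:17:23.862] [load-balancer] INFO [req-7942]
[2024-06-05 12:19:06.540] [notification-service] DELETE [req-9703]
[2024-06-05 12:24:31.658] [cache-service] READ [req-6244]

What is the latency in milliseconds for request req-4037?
226

To calculate latency:

1. Find REQUEST with id req-4037: 2024-06-05 12:08:35.251
2. Find RESPONSE with id req-4037: 2024-06-05 12:08:35.477
3. Latency: 2024-06-05 12:08:35.477 - 2024-06-05 12:08:35.251 = 226ms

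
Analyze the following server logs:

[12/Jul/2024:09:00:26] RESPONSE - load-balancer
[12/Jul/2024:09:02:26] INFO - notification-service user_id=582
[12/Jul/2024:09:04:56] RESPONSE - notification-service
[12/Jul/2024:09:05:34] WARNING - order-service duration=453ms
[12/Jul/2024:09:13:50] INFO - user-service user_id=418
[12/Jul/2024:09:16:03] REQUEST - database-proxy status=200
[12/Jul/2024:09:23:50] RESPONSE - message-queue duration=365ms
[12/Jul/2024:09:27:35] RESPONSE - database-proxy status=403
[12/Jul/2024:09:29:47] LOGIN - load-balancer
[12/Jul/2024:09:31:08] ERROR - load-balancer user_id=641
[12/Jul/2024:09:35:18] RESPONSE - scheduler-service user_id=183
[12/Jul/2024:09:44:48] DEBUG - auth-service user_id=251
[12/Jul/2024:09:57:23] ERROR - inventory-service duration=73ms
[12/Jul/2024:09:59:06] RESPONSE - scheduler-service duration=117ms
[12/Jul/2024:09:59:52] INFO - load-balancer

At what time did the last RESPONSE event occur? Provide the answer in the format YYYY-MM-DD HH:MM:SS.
2024-07-12 09:59:06

To find the last event:

1. Filter for all RESPONSE events
2. Sort by timestamp
3. Select the last one
4. Timestamp: 2024-07-12 09:59:06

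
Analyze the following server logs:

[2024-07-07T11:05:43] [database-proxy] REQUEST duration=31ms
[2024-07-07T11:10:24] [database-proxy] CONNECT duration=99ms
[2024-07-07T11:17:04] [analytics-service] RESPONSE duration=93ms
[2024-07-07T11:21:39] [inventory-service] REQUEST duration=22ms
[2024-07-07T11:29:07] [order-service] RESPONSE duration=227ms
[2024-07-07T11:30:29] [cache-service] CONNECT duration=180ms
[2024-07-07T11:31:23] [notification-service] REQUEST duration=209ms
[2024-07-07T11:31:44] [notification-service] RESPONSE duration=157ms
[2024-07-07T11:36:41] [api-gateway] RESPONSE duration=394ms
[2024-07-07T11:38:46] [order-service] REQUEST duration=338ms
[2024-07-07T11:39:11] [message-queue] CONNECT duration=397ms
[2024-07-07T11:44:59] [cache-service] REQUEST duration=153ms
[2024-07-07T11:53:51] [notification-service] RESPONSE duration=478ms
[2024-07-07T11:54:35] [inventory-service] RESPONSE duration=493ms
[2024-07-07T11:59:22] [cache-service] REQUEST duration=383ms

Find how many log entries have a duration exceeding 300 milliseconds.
6

To count timeouts:

1. Threshold: 300ms
2. Extract duration from each log entry
3. Count entries where duration > 300
4. Timeout count: 6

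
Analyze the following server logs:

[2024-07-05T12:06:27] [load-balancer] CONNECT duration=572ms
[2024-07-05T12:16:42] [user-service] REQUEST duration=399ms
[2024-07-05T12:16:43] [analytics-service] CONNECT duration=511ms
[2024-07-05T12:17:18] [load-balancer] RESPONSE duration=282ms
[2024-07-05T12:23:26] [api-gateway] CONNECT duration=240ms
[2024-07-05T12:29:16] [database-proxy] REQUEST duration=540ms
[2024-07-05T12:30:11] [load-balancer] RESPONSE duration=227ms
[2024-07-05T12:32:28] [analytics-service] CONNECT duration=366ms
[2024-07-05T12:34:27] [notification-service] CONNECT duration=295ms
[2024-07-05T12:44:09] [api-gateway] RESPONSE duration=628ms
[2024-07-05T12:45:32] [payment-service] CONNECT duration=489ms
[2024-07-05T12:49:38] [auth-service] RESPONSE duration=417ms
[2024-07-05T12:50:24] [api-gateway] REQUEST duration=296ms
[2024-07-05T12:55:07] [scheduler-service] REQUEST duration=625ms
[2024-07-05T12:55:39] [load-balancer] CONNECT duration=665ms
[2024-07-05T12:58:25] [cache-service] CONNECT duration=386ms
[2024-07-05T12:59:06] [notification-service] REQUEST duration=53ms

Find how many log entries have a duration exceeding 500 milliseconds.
6

To count timeouts:

1. Threshold: 500ms
2. Extract duration from each log entry
3. Count entries where duration > 500
4. Timeout count: 6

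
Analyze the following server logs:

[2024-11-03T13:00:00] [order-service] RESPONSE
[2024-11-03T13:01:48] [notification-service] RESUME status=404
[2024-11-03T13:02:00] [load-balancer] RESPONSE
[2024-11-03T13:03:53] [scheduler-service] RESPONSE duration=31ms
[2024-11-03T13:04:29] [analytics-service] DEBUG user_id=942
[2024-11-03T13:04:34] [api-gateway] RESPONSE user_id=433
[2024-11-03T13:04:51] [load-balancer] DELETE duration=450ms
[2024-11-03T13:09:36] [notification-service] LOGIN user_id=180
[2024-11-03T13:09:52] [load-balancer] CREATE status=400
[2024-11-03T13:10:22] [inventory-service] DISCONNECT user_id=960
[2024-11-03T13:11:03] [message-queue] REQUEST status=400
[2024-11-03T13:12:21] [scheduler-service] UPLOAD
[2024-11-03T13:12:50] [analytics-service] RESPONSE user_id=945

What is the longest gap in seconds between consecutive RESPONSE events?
496

To find the longest gap:

1. Extract all RESPONSE events in chronological order
2. Calculate time differences between consecutive events
3. Find the maximum difference
4. Longest gap: 496 seconds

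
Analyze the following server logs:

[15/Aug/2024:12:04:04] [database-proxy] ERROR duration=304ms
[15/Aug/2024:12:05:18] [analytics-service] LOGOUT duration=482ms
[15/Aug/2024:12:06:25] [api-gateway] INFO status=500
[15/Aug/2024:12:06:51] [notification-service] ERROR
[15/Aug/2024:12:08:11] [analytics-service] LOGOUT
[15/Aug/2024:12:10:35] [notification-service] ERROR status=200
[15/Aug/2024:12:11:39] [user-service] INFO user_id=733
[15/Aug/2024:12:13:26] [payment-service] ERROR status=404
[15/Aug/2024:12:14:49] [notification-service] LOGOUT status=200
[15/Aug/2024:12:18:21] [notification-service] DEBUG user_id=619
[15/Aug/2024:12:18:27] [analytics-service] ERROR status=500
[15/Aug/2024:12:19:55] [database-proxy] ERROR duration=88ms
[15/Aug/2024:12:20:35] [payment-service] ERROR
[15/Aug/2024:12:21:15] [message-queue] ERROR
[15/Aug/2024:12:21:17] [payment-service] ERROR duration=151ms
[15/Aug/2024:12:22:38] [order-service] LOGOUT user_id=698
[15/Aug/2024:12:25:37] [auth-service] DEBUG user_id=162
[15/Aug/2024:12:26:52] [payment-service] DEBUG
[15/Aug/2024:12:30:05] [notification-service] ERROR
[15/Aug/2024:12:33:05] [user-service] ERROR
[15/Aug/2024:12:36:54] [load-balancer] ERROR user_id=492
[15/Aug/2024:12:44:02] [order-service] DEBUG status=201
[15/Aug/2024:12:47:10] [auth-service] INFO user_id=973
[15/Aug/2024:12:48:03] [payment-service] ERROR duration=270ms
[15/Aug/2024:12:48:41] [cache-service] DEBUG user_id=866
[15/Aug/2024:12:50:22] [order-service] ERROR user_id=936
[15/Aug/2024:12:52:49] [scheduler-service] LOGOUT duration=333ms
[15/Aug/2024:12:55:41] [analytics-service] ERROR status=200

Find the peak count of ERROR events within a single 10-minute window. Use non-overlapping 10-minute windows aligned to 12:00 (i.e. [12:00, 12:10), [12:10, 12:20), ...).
4

To find the burst window:

1. Divide the log period into non-overlapping 10-minute windows starting at 12:00
2. Count ERROR events in each window
3. Find the window with maximum count
4. Maximum events in a window: 4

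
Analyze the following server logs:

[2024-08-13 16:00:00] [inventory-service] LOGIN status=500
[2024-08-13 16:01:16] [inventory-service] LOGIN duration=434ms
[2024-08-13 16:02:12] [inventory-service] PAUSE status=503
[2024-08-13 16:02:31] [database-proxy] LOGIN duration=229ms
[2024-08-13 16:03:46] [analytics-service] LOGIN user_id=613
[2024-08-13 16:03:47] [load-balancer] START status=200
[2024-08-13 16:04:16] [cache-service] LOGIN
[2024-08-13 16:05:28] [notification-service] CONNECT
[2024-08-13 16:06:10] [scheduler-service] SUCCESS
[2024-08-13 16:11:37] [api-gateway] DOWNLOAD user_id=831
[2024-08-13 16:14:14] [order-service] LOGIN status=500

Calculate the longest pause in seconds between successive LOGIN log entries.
598

To find the longest gap:

1. Extract all LOGIN events in chronological order
2. Calculate time differences between consecutive events
3. Find the maximum difference
4. Longest gap: 598 seconds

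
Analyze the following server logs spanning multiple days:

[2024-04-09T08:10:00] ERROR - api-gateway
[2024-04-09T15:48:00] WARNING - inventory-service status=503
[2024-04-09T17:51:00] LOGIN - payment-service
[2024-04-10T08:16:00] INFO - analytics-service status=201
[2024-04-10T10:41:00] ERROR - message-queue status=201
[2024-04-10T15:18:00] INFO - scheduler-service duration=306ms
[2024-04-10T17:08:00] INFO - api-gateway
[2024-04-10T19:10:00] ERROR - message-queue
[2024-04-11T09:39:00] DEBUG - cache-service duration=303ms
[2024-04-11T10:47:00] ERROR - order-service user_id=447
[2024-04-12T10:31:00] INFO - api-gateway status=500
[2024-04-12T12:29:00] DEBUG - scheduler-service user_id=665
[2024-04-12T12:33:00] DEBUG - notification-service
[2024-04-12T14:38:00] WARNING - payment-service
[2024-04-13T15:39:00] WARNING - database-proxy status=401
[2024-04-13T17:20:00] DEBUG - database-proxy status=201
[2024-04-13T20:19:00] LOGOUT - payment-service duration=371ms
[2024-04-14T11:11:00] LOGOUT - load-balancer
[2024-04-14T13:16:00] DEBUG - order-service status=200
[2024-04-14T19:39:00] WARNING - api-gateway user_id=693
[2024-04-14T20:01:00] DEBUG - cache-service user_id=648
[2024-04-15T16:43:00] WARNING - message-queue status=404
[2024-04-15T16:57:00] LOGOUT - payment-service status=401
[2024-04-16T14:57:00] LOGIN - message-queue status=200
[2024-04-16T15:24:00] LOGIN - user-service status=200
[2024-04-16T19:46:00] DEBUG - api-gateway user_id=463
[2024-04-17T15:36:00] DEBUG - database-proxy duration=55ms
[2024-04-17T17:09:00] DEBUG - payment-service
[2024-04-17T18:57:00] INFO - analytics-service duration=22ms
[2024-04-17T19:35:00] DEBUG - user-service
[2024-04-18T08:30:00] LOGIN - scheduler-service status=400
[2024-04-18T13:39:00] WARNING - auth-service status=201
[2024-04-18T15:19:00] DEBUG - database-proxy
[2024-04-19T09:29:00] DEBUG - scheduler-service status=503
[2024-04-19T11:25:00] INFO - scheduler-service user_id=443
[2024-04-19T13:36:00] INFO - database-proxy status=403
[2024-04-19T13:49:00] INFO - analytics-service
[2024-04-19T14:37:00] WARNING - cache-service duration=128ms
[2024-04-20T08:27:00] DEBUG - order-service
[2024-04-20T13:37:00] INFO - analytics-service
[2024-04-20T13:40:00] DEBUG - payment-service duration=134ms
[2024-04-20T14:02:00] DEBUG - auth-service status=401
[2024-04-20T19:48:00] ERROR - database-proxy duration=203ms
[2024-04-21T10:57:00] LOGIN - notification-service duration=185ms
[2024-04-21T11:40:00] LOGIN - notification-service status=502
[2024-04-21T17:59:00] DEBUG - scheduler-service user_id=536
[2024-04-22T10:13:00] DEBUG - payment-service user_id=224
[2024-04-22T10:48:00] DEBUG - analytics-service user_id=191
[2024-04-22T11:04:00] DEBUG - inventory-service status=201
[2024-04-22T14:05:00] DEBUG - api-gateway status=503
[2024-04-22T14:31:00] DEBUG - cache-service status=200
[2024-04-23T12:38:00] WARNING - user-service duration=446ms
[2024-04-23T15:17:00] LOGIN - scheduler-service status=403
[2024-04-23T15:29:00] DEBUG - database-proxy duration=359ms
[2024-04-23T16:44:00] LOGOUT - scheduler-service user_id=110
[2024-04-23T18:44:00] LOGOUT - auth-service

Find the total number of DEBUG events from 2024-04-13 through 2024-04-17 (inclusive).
7

To filter by date range:

1. Date range: 2024-04-13 through 2024-04-17, both dates inclusive
2. Filter for DEBUG events whose date falls in this range
3. Count matching events: 7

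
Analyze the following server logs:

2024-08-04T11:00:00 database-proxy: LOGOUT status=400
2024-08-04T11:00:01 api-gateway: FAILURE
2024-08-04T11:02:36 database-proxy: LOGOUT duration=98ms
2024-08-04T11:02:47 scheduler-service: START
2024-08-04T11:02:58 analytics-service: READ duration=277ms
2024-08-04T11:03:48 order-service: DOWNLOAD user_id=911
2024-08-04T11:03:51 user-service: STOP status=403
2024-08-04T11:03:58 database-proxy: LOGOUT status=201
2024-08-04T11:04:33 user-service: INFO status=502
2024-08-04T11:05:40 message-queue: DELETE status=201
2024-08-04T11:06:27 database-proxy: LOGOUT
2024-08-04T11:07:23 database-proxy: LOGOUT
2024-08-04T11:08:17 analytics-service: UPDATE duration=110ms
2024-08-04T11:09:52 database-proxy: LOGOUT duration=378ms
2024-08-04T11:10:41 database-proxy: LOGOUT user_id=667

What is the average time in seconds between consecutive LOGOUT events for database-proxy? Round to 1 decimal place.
106.8

To calculate average interval:

1. Find all LOGOUT events for database-proxy in order
2. Calculate time gaps between consecutive events
3. Compute mean of gaps: 641 / 6 = 106.8 seconds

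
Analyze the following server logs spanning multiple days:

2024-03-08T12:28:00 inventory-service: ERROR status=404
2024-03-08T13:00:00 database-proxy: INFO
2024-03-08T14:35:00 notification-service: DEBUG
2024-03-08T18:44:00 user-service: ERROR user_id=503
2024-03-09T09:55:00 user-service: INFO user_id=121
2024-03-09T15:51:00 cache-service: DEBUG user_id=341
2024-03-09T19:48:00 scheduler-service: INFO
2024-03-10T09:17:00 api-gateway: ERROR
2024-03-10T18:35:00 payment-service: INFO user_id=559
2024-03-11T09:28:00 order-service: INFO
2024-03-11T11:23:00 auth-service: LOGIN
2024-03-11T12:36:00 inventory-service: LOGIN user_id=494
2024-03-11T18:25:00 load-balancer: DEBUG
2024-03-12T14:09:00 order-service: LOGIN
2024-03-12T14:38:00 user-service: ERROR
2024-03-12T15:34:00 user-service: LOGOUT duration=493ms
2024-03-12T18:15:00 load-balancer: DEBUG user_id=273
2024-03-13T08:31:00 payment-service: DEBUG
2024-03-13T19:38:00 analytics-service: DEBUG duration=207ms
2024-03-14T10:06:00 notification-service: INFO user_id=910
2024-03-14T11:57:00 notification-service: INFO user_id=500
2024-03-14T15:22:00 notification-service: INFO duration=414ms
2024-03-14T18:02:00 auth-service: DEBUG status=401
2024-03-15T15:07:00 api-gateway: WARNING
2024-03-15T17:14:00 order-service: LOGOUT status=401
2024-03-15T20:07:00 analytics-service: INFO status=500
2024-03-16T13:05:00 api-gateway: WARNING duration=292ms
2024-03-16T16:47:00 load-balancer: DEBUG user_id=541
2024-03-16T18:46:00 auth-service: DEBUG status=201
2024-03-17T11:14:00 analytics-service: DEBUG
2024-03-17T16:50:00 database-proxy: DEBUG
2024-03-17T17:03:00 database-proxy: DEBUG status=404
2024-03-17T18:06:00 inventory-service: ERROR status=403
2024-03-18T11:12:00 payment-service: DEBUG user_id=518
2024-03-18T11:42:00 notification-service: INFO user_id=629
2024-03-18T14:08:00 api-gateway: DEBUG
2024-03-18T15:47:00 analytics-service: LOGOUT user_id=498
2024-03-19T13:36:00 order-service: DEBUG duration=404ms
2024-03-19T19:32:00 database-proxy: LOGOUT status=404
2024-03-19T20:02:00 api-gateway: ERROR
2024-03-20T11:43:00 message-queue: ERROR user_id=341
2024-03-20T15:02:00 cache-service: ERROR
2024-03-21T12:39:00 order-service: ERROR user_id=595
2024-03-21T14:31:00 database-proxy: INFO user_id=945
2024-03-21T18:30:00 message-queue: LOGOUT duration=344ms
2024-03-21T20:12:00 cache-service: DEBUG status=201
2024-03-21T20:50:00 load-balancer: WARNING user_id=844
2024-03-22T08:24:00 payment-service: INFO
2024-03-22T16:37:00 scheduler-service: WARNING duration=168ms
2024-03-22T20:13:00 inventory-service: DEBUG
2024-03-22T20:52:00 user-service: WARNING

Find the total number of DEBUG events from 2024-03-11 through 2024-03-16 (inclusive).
7

To filter by date range:

1. Date range: 2024-03-11 through 2024-03-16, both dates inclusive
2. Filter for DEBUG events whose date falls in this range
3. Count matching events: 7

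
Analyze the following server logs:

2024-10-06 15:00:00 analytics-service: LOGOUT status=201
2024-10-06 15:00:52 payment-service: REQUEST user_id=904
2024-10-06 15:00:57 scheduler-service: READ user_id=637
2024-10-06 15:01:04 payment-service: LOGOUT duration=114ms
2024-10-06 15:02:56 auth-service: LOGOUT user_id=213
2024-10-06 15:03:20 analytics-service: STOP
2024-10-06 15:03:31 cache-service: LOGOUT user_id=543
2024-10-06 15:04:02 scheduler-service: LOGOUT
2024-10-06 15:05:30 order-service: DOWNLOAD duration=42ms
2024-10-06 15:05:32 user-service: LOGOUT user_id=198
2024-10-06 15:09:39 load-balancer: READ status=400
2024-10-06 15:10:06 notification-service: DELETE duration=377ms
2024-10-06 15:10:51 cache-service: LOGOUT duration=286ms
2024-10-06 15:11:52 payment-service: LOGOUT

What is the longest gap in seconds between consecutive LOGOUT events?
319

To find the longest gap:

1. Extract all LOGOUT events in chronological order
2. Calculate time differences between consecutive events
3. Find the maximum difference
4. Longest gap: 319 seconds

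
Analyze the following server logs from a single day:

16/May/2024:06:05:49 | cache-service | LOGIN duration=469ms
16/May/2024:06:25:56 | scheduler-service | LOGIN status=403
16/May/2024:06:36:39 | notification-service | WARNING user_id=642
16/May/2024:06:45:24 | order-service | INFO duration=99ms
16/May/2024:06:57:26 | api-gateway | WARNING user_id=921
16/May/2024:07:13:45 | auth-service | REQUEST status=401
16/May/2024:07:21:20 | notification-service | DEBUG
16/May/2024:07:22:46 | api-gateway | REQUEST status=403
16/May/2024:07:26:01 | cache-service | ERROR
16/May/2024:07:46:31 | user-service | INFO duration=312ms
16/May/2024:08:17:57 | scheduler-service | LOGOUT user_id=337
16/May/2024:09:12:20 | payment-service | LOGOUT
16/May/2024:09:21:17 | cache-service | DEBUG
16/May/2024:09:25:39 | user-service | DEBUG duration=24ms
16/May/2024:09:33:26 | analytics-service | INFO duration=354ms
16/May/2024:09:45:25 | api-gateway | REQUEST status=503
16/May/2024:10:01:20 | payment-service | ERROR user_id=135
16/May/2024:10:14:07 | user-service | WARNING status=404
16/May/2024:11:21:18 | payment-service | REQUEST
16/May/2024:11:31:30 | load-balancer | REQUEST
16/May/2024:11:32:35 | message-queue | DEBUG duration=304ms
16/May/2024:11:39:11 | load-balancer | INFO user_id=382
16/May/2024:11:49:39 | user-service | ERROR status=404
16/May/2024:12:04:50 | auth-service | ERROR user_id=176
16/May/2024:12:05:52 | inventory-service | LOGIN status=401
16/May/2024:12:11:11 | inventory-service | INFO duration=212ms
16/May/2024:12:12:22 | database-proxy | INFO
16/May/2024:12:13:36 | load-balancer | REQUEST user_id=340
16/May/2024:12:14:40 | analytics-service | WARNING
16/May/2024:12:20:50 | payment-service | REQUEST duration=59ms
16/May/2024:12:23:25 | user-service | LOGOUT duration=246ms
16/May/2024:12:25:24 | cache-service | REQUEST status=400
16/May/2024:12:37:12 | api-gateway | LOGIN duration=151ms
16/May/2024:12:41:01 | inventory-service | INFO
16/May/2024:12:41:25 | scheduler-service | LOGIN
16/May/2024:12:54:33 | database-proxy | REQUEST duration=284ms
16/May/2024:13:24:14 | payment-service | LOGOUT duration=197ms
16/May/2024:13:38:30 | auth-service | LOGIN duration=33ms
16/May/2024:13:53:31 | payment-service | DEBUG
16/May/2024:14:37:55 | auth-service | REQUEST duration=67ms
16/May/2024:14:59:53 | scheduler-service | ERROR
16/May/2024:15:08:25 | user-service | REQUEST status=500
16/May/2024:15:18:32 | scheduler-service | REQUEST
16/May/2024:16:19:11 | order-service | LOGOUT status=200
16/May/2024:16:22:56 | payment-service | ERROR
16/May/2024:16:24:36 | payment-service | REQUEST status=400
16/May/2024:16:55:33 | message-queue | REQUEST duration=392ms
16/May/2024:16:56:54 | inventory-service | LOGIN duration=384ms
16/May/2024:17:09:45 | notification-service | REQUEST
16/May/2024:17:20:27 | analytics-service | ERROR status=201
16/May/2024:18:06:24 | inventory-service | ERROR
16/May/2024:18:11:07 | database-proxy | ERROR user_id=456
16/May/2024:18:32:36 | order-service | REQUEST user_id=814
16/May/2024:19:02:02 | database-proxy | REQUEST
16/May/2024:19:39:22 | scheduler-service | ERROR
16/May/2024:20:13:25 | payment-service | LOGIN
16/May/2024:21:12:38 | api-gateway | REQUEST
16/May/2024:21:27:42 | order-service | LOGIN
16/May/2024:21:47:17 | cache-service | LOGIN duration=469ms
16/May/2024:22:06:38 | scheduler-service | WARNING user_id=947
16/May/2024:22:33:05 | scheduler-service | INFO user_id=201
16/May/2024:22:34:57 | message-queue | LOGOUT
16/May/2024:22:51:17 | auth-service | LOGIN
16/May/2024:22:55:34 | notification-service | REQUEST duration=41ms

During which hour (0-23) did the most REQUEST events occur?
12

To find the peak hour:

1. Group all REQUEST events by hour
2. Count events in each hour
3. Find hour with maximum count
4. Peak hour: 12 (with 4 events)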